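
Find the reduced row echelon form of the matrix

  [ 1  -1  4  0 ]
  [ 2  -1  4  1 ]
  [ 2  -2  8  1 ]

R2 := R2 − 2·R1
  [ 1  -1   4  0 ]
  [ 0   1  -4  1 ]
  [ 2  -2   8  1 ]
R3 := R3 − 2·R1
  [ 1  -1   4  0 ]
  [ 0   1  -4  1 ]
  [ 0   0   0  1 ]
R2 := R2 − R3
  [ 1  -1   4  0 ]
  [ 0   1  -4  0 ]
  [ 0   0   0  1 ]
R1 := R1 + R2
  [ 1  0   0  0 ]
  [ 0  1  -4  0 ]
  [ 0  0   0  1 ]

[[1, 0, 0, 0], [0, 1, -4, 0], [0, 0, 0, 1]]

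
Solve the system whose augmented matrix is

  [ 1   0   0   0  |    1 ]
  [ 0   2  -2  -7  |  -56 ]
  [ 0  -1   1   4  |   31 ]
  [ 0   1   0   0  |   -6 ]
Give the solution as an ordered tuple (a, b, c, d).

(1, -6, 1, 6)

r2 -> 1/2·r2
r3 -> r3 + r2
r4 -> r4 − r2
r3 <-> r4
r4 -> 2·r4
r3 -> r3 − 7/2·r4
r2 -> r2 + 7/2·r4
r2 -> r2 + r3
Reading off the last column: a = 1, b = -6, c = 1, d = 6.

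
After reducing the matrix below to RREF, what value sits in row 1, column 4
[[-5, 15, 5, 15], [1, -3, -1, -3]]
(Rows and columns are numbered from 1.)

ρ1 → -1/5·ρ1
  [ 1  -3  -1  -3 ]
  [ 1  -3  -1  -3 ]
ρ2 → ρ2 − ρ1
  [ 1  -3  -1  -3 ]
  [ 0   0   0   0 ]

-3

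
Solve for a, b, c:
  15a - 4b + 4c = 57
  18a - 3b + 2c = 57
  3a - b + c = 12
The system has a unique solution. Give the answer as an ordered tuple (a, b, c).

Form the augmented matrix and row-reduce:
  [ 15  -4  4  |  57 ]
  [ 18  -3  2  |  57 ]
  [  3  -1  1  |  12 ]
ρ1 -> 1/15·ρ1
  [  1  -4/15  4/15  |  19/5 ]
  [ 18     -3     2  |    57 ]
  [  3     -1     1  |    12 ]
ρ2 -> ρ2 − 18·ρ1
  [ 1  -4/15   4/15  |   19/5 ]
  [ 0    9/5  -14/5  |  -57/5 ]
  [ 3     -1      1  |     12 ]
ρ3 -> ρ3 − 3·ρ1
  [ 1  -4/15   4/15  |   19/5 ]
  [ 0    9/5  -14/5  |  -57/5 ]
  [ 0   -1/5    1/5  |    3/5 ]
ρ2 -> 5/9·ρ2
  [ 1  -4/15   4/15  |   19/5 ]
  [ 0      1  -14/9  |  -19/3 ]
  [ 0   -1/5    1/5  |    3/5 ]
ρ3 -> ρ3 + 1/5·ρ2
  [ 1  -4/15   4/15  |   19/5 ]
  [ 0      1  -14/9  |  -19/3 ]
  [ 0      0   -1/9  |   -2/3 ]
ρ3 -> -9·ρ3
  [ 1  -4/15   4/15  |   19/5 ]
  [ 0      1  -14/9  |  -19/3 ]
  [ 0      0      1  |      6 ]
ρ2 -> ρ2 + 14/9·ρ3
  [ 1  -4/15  4/15  |  19/5 ]
  [ 0      1     0  |     3 ]
  [ 0      0     1  |     6 ]
ρ1 -> ρ1 − 4/15·ρ3
  [ 1  -4/15  0  |  11/5 ]
  [ 0      1  0  |     3 ]
  [ 0      0  1  |     6 ]
ρ1 -> ρ1 + 4/15·ρ2
  [ 1  0  0  |  3 ]
  [ 0  1  0  |  3 ]
  [ 0  0  1  |  6 ]
Reading off the last column: a = 3, b = 3, c = 6.

(3, 3, 6)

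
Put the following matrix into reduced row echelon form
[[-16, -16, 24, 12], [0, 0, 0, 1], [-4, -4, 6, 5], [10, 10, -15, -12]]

[[1, 1, -3/2, 0], [0, 0, 0, 1], [0, 0, 0, 0], [0, 0, 0, 0]]

R1 := -1/16·R1
  [  1   1  -3/2  -3/4 ]
  [  0   0     0     1 ]
  [ -4  -4     6     5 ]
  [ 10  10   -15   -12 ]
R3 := R3 + 4·R1
  [  1   1  -3/2  -3/4 ]
  [  0   0     0     1 ]
  [  0   0     0     2 ]
  [ 10  10   -15   -12 ]
R4 := R4 − 10·R1
  [ 1  1  -3/2  -3/4 ]
  [ 0  0     0     1 ]
  [ 0  0     0     2 ]
  [ 0  0     0  -9/2 ]
R3 := R3 − 2·R2
  [ 1  1  -3/2  -3/4 ]
  [ 0  0     0     1 ]
  [ 0  0     0     0 ]
  [ 0  0     0  -9/2 ]
R4 := R4 + 9/2·R2
  [ 1  1  -3/2  -3/4 ]
  [ 0  0     0     1 ]
  [ 0  0     0     0 ]
  [ 0  0     0     0 ]
R1 := R1 + 3/4·R2
  [ 1  1  -3/2  0 ]
  [ 0  0     0  1 ]
  [ 0  0     0  0 ]
  [ 0  0     0  0 ]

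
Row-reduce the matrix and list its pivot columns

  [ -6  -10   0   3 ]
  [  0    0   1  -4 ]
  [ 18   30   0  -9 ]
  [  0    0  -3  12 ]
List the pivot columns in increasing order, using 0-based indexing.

Multiply R1 by -1/6.
  [  1  5/3   0  -1/2 ]
  [  0    0   1    -4 ]
  [ 18   30   0    -9 ]
  [  0    0  -3    12 ]
Subtract 18 times R1 from R3.
  [ 1  5/3   0  -1/2 ]
  [ 0    0   1    -4 ]
  [ 0    0   0     0 ]
  [ 0    0  -3    12 ]
Add 3 times R2 to R4.
  [ 1  5/3  0  -1/2 ]
  [ 0    0  1    -4 ]
  [ 0    0  0     0 ]
  [ 0    0  0     0 ]
Pivot columns are the columns containing a leading 1.

0, 2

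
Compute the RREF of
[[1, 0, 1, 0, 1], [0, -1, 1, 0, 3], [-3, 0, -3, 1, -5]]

[[1, 0, 1, 0, 1], [0, 1, -1, 0, -3], [0, 0, 0, 1, -2]]

r3 := r3 + 3·r1
r2 := -1·r2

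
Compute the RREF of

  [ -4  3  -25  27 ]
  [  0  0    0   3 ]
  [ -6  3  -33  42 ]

R1 ← -1/4·R1
  [  1  -3/4  25/4  -27/4 ]
  [  0     0     0      3 ]
  [ -6     3   -33     42 ]
R3 ← R3 + 6·R1
  [ 1  -3/4  25/4  -27/4 ]
  [ 0     0     0      3 ]
  [ 0  -3/2   9/2    3/2 ]
R2 ↔ R3
  [ 1  -3/4  25/4  -27/4 ]
  [ 0  -3/2   9/2    3/2 ]
  [ 0     0     0      3 ]
R2 ← -2/3·R2
  [ 1  -3/4  25/4  -27/4 ]
  [ 0     1    -3     -1 ]
  [ 0     0     0      3 ]
R3 ← 1/3·R3
  [ 1  -3/4  25/4  -27/4 ]
  [ 0     1    -3     -1 ]
  [ 0     0     0      1 ]
R2 ← R2 + R3
  [ 1  -3/4  25/4  -27/4 ]
  [ 0     1    -3      0 ]
  [ 0     0     0      1 ]
R1 ← R1 + 27/4·R3
  [ 1  -3/4  25/4  0 ]
  [ 0     1    -3  0 ]
  [ 0     0     0  1 ]
R1 ← R1 + 3/4·R2
  [ 1  0   4  0 ]
  [ 0  1  -3  0 ]
  [ 0  0   0  1 ]

[[1, 0, 4, 0], [0, 1, -3, 0], [0, 0, 0, 1]]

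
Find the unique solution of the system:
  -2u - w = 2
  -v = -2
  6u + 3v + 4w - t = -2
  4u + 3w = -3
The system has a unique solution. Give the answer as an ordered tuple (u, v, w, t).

(-3/2, 2, 1, 3)

Form the augmented matrix and row-reduce:
  [ -2   0  -1   0  |   2 ]
  [  0  -1   0   0  |  -2 ]
  [  6   3   4  -1  |  -2 ]
  [  4   0   3   0  |  -3 ]
ρ1 → -1/2·ρ1
  [ 1   0  1/2   0  |  -1 ]
  [ 0  -1    0   0  |  -2 ]
  [ 6   3    4  -1  |  -2 ]
  [ 4   0    3   0  |  -3 ]
ρ3 → ρ3 − 6·ρ1
  [ 1   0  1/2   0  |  -1 ]
  [ 0  -1    0   0  |  -2 ]
  [ 0   3    1  -1  |   4 ]
  [ 4   0    3   0  |  -3 ]
ρ4 → ρ4 − 4·ρ1
  [ 1   0  1/2   0  |  -1 ]
  [ 0  -1    0   0  |  -2 ]
  [ 0   3    1  -1  |   4 ]
  [ 0   0    1   0  |   1 ]
ρ2 → -1·ρ2
  [ 1  0  1/2   0  |  -1 ]
  [ 0  1    0   0  |   2 ]
  [ 0  3    1  -1  |   4 ]
  [ 0  0    1   0  |   1 ]
ρ3 → ρ3 − 3·ρ2
  [ 1  0  1/2   0  |  -1 ]
  [ 0  1    0   0  |   2 ]
  [ 0  0    1  -1  |  -2 ]
  [ 0  0    1   0  |   1 ]
ρ4 → ρ4 − ρ3
  [ 1  0  1/2   0  |  -1 ]
  [ 0  1    0   0  |   2 ]
  [ 0  0    1  -1  |  -2 ]
  [ 0  0    0   1  |   3 ]
ρ3 → ρ3 + ρ4
  [ 1  0  1/2  0  |  -1 ]
  [ 0  1    0  0  |   2 ]
  [ 0  0    1  0  |   1 ]
  [ 0  0    0  1  |   3 ]
ρ1 → ρ1 − 1/2·ρ3
  [ 1  0  0  0  |  -3/2 ]
  [ 0  1  0  0  |     2 ]
  [ 0  0  1  0  |     1 ]
  [ 0  0  0  1  |     3 ]
Reading off the last column: u = -3/2, v = 2, w = 1, t = 3.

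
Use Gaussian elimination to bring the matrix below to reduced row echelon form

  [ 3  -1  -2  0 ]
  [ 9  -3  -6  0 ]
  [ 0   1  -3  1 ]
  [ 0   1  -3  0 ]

Multiply R1 by 1/3.
  [ 1  -1/3  -2/3  0 ]
  [ 9    -3    -6  0 ]
  [ 0     1    -3  1 ]
  [ 0     1    -3  0 ]
Subtract 9 times R1 from R2.
  [ 1  -1/3  -2/3  0 ]
  [ 0     0     0  0 ]
  [ 0     1    -3  1 ]
  [ 0     1    -3  0 ]
Swap R2 and R3.
  [ 1  -1/3  -2/3  0 ]
  [ 0     1    -3  1 ]
  [ 0     0     0  0 ]
  [ 0     1    -3  0 ]
Subtract R2 from R4.
  [ 1  -1/3  -2/3   0 ]
  [ 0     1    -3   1 ]
  [ 0     0     0   0 ]
  [ 0     0     0  -1 ]
Swap R3 and R4.
  [ 1  -1/3  -2/3   0 ]
  [ 0     1    -3   1 ]
  [ 0     0     0  -1 ]
  [ 0     0     0   0 ]
Multiply R3 by -1.
  [ 1  -1/3  -2/3  0 ]
  [ 0     1    -3  1 ]
  [ 0     0     0  1 ]
  [ 0     0     0  0 ]
Subtract R3 from R2.
  [ 1  -1/3  -2/3  0 ]
  [ 0     1    -3  0 ]
  [ 0     0     0  1 ]
  [ 0     0     0  0 ]
Add 1/3 times R2 to R1.
  [ 1  0  -5/3  0 ]
  [ 0  1    -3  0 ]
  [ 0  0     0  1 ]
  [ 0  0     0  0 ]

[[1, 0, -5/3, 0], [0, 1, -3, 0], [0, 0, 0, 1], [0, 0, 0, 0]]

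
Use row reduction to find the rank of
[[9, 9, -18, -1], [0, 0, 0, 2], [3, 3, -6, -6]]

R1 → 1/9·R1
  [ 1  1  -2  -1/9 ]
  [ 0  0   0     2 ]
  [ 3  3  -6    -6 ]
R3 → R3 − 3·R1
  [ 1  1  -2   -1/9 ]
  [ 0  0   0      2 ]
  [ 0  0   0  -17/3 ]
R2 → 1/2·R2
  [ 1  1  -2   -1/9 ]
  [ 0  0   0      1 ]
  [ 0  0   0  -17/3 ]
R3 → R3 + 17/3·R2
  [ 1  1  -2  -1/9 ]
  [ 0  0   0     1 ]
  [ 0  0   0     0 ]
R1 → R1 + 1/9·R2
  [ 1  1  -2  0 ]
  [ 0  0   0  1 ]
  [ 0  0   0  0 ]
The reduced form has 2 nonzero rows.

rank = 2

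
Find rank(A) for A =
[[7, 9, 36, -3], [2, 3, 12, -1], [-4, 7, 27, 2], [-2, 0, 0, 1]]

rank = 4

r1 := 1/7·r1
  [  1  9/7  36/7  -3/7 ]
  [  2    3    12    -1 ]
  [ -4    7    27     2 ]
  [ -2    0     0     1 ]
r2 := r2 − 2·r1
  [  1  9/7  36/7  -3/7 ]
  [  0  3/7  12/7  -1/7 ]
  [ -4    7    27     2 ]
  [ -2    0     0     1 ]
r3 := r3 + 4·r1
  [  1   9/7   36/7  -3/7 ]
  [  0   3/7   12/7  -1/7 ]
  [  0  85/7  333/7   2/7 ]
  [ -2     0      0     1 ]
r4 := r4 + 2·r1
  [ 1   9/7   36/7  -3/7 ]
  [ 0   3/7   12/7  -1/7 ]
  [ 0  85/7  333/7   2/7 ]
  [ 0  18/7   72/7   1/7 ]
r2 := 7/3·r2
  [ 1   9/7   36/7  -3/7 ]
  [ 0     1      4  -1/3 ]
  [ 0  85/7  333/7   2/7 ]
  [ 0  18/7   72/7   1/7 ]
r3 := r3 − 85/7·r2
  [ 1   9/7  36/7  -3/7 ]
  [ 0     1     4  -1/3 ]
  [ 0     0    -1  13/3 ]
  [ 0  18/7  72/7   1/7 ]
r4 := r4 − 18/7·r2
  [ 1  9/7  36/7  -3/7 ]
  [ 0    1     4  -1/3 ]
  [ 0    0    -1  13/3 ]
  [ 0    0     0     1 ]
r3 := -1·r3
  [ 1  9/7  36/7   -3/7 ]
  [ 0    1     4   -1/3 ]
  [ 0    0     1  -13/3 ]
  [ 0    0     0      1 ]
r3 := r3 + 13/3·r4
  [ 1  9/7  36/7  -3/7 ]
  [ 0    1     4  -1/3 ]
  [ 0    0     1     0 ]
  [ 0    0     0     1 ]
r2 := r2 + 1/3·r4
  [ 1  9/7  36/7  -3/7 ]
  [ 0    1     4     0 ]
  [ 0    0     1     0 ]
  [ 0    0     0     1 ]
r1 := r1 + 3/7·r4
  [ 1  9/7  36/7  0 ]
  [ 0    1     4  0 ]
  [ 0    0     1  0 ]
  [ 0    0     0  1 ]
r2 := r2 − 4·r3
  [ 1  9/7  36/7  0 ]
  [ 0    1     0  0 ]
  [ 0    0     1  0 ]
  [ 0    0     0  1 ]
r1 := r1 − 36/7·r3
  [ 1  9/7  0  0 ]
  [ 0    1  0  0 ]
  [ 0    0  1  0 ]
  [ 0    0  0  1 ]
r1 := r1 − 9/7·r2
  [ 1  0  0  0 ]
  [ 0  1  0  0 ]
  [ 0  0  1  0 ]
  [ 0  0  0  1 ]
The reduced form has 4 nonzero rows.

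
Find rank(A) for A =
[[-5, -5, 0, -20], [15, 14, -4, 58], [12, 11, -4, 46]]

R1 → -1/5·R1
  [  1   1   0   4 ]
  [ 15  14  -4  58 ]
  [ 12  11  -4  46 ]
R2 → R2 − 15·R1
  [  1   1   0   4 ]
  [  0  -1  -4  -2 ]
  [ 12  11  -4  46 ]
R3 → R3 − 12·R1
  [ 1   1   0   4 ]
  [ 0  -1  -4  -2 ]
  [ 0  -1  -4  -2 ]
R2 → -1·R2
  [ 1   1   0   4 ]
  [ 0   1   4   2 ]
  [ 0  -1  -4  -2 ]
R3 → R3 + R2
  [ 1  1  0  4 ]
  [ 0  1  4  2 ]
  [ 0  0  0  0 ]
R1 → R1 − R2
  [ 1  0  -4  2 ]
  [ 0  1   4  2 ]
  [ 0  0   0  0 ]
The reduced form has 2 nonzero rows.

rank = 2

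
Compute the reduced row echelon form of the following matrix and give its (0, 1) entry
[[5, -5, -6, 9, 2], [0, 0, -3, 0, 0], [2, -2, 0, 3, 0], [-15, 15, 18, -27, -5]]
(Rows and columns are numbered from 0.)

R1 := 1/5·R1
  [   1  -1  -6/5  9/5  2/5 ]
  [   0   0    -3    0    0 ]
  [   2  -2     0    3    0 ]
  [ -15  15    18  -27   -5 ]
R3 := R3 − 2·R1
  [   1  -1  -6/5   9/5   2/5 ]
  [   0   0    -3     0     0 ]
  [   0   0  12/5  -3/5  -4/5 ]
  [ -15  15    18   -27    -5 ]
R4 := R4 + 15·R1
  [ 1  -1  -6/5   9/5   2/5 ]
  [ 0   0    -3     0     0 ]
  [ 0   0  12/5  -3/5  -4/5 ]
  [ 0   0     0     0     1 ]
R2 := -1/3·R2
  [ 1  -1  -6/5   9/5   2/5 ]
  [ 0   0     1     0     0 ]
  [ 0   0  12/5  -3/5  -4/5 ]
  [ 0   0     0     0     1 ]
R3 := R3 − 12/5·R2
  [ 1  -1  -6/5   9/5   2/5 ]
  [ 0   0     1     0     0 ]
  [ 0   0     0  -3/5  -4/5 ]
  [ 0   0     0     0     1 ]
R3 := -5/3·R3
  [ 1  -1  -6/5  9/5  2/5 ]
  [ 0   0     1    0    0 ]
  [ 0   0     0    1  4/3 ]
  [ 0   0     0    0    1 ]
R3 := R3 − 4/3·R4
  [ 1  -1  -6/5  9/5  2/5 ]
  [ 0   0     1    0    0 ]
  [ 0   0     0    1    0 ]
  [ 0   0     0    0    1 ]
R1 := R1 − 2/5·R4
  [ 1  -1  -6/5  9/5  0 ]
  [ 0   0     1    0  0 ]
  [ 0   0     0    1  0 ]
  [ 0   0     0    0  1 ]
R1 := R1 − 9/5·R3
  [ 1  -1  -6/5  0  0 ]
  [ 0   0     1  0  0 ]
  [ 0   0     0  1  0 ]
  [ 0   0     0  0  1 ]
R1 := R1 + 6/5·R2
  [ 1  -1  0  0  0 ]
  [ 0   0  1  0  0 ]
  [ 0   0  0  1  0 ]
  [ 0   0  0  0  1 ]

-1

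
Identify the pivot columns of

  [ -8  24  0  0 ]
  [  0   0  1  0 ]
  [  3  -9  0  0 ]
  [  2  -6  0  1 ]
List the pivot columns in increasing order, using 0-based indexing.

0, 2, 3

Multiply r1 by -1/8.
  [ 1  -3  0  0 ]
  [ 0   0  1  0 ]
  [ 3  -9  0  0 ]
  [ 2  -6  0  1 ]
Subtract 3 times r1 from r3.
  [ 1  -3  0  0 ]
  [ 0   0  1  0 ]
  [ 0   0  0  0 ]
  [ 2  -6  0  1 ]
Subtract 2 times r1 from r4.
  [ 1  -3  0  0 ]
  [ 0   0  1  0 ]
  [ 0   0  0  0 ]
  [ 0   0  0  1 ]
Swap r3 and r4.
  [ 1  -3  0  0 ]
  [ 0   0  1  0 ]
  [ 0   0  0  1 ]
  [ 0   0  0  0 ]
Pivot columns are the columns containing a leading 1.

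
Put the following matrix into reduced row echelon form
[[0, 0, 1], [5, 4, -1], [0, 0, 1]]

ρ1 <-> ρ2
  [ 5  4  -1 ]
  [ 0  0   1 ]
  [ 0  0   1 ]
ρ1 → 1/5·ρ1
  [ 1  4/5  -1/5 ]
  [ 0    0     1 ]
  [ 0    0     1 ]
ρ3 → ρ3 − ρ2
  [ 1  4/5  -1/5 ]
  [ 0    0     1 ]
  [ 0    0     0 ]
ρ1 → ρ1 + 1/5·ρ2
  [ 1  4/5  0 ]
  [ 0    0  1 ]
  [ 0    0  0 ]

[[1, 4/5, 0], [0, 0, 1], [0, 0, 0]]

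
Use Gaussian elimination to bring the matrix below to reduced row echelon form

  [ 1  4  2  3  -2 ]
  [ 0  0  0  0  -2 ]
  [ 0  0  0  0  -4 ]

[[1, 4, 2, 3, 0], [0, 0, 0, 0, 1], [0, 0, 0, 0, 0]]

r2 := -1/2·r2
  [ 1  4  2  3  -2 ]
  [ 0  0  0  0   1 ]
  [ 0  0  0  0  -4 ]
r3 := r3 + 4·r2
  [ 1  4  2  3  -2 ]
  [ 0  0  0  0   1 ]
  [ 0  0  0  0   0 ]
r1 := r1 + 2·r2
  [ 1  4  2  3  0 ]
  [ 0  0  0  0  1 ]
  [ 0  0  0  0  0 ]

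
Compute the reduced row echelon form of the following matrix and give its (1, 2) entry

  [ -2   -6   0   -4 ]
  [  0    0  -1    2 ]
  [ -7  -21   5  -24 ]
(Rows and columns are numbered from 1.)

3

Multiply R1 by -1/2.
  [  1    3   0    2 ]
  [  0    0  -1    2 ]
  [ -7  -21   5  -24 ]
Add 7 times R1 to R3.
  [ 1  3   0    2 ]
  [ 0  0  -1    2 ]
  [ 0  0   5  -10 ]
Multiply R2 by -1.
  [ 1  3  0    2 ]
  [ 0  0  1   -2 ]
  [ 0  0  5  -10 ]
Subtract 5 times R2 from R3.
  [ 1  3  0   2 ]
  [ 0  0  1  -2 ]
  [ 0  0  0   0 ]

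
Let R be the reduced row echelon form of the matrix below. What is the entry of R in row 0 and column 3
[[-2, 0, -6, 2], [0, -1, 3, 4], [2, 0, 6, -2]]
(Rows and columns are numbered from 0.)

ρ1 := -1/2·ρ1
  [ 1   0  3  -1 ]
  [ 0  -1  3   4 ]
  [ 2   0  6  -2 ]
ρ3 := ρ3 − 2·ρ1
  [ 1   0  3  -1 ]
  [ 0  -1  3   4 ]
  [ 0   0  0   0 ]
ρ2 := -1·ρ2
  [ 1  0   3  -1 ]
  [ 0  1  -3  -4 ]
  [ 0  0   0   0 ]

-1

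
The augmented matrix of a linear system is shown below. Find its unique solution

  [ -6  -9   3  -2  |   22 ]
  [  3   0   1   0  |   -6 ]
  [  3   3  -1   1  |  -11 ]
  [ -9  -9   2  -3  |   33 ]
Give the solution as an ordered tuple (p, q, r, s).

R1 ← -1/6·R1
  [  1  3/2  -1/2  1/3  |  -11/3 ]
  [  3    0     1    0  |     -6 ]
  [  3    3    -1    1  |    -11 ]
  [ -9   -9     2   -3  |     33 ]
R2 ← R2 − 3·R1
  [  1   3/2  -1/2  1/3  |  -11/3 ]
  [  0  -9/2   5/2   -1  |      5 ]
  [  3     3    -1    1  |    -11 ]
  [ -9    -9     2   -3  |     33 ]
R3 ← R3 − 3·R1
  [  1   3/2  -1/2  1/3  |  -11/3 ]
  [  0  -9/2   5/2   -1  |      5 ]
  [  0  -3/2   1/2    0  |      0 ]
  [ -9    -9     2   -3  |     33 ]
R4 ← R4 + 9·R1
  [ 1   3/2  -1/2  1/3  |  -11/3 ]
  [ 0  -9/2   5/2   -1  |      5 ]
  [ 0  -3/2   1/2    0  |      0 ]
  [ 0   9/2  -5/2    0  |      0 ]
R2 ← -2/9·R2
  [ 1   3/2  -1/2  1/3  |  -11/3 ]
  [ 0     1  -5/9  2/9  |  -10/9 ]
  [ 0  -3/2   1/2    0  |      0 ]
  [ 0   9/2  -5/2    0  |      0 ]
R3 ← R3 + 3/2·R2
  [ 1  3/2  -1/2  1/3  |  -11/3 ]
  [ 0    1  -5/9  2/9  |  -10/9 ]
  [ 0    0  -1/3  1/3  |   -5/3 ]
  [ 0  9/2  -5/2    0  |      0 ]
R4 ← R4 − 9/2·R2
  [ 1  3/2  -1/2  1/3  |  -11/3 ]
  [ 0    1  -5/9  2/9  |  -10/9 ]
  [ 0    0  -1/3  1/3  |   -5/3 ]
  [ 0    0     0   -1  |      5 ]
R3 ← -3·R3
  [ 1  3/2  -1/2  1/3  |  -11/3 ]
  [ 0    1  -5/9  2/9  |  -10/9 ]
  [ 0    0     1   -1  |      5 ]
  [ 0    0     0   -1  |      5 ]
R4 ← -1·R4
  [ 1  3/2  -1/2  1/3  |  -11/3 ]
  [ 0    1  -5/9  2/9  |  -10/9 ]
  [ 0    0     1   -1  |      5 ]
  [ 0    0     0    1  |     -5 ]
R3 ← R3 + R4
  [ 1  3/2  -1/2  1/3  |  -11/3 ]
  [ 0    1  -5/9  2/9  |  -10/9 ]
  [ 0    0     1    0  |      0 ]
  [ 0    0     0    1  |     -5 ]
R2 ← R2 − 2/9·R4
  [ 1  3/2  -1/2  1/3  |  -11/3 ]
  [ 0    1  -5/9    0  |      0 ]
  [ 0    0     1    0  |      0 ]
  [ 0    0     0    1  |     -5 ]
R1 ← R1 − 1/3·R4
  [ 1  3/2  -1/2  0  |  -2 ]
  [ 0    1  -5/9  0  |   0 ]
  [ 0    0     1  0  |   0 ]
  [ 0    0     0  1  |  -5 ]
R2 ← R2 + 5/9·R3
  [ 1  3/2  -1/2  0  |  -2 ]
  [ 0    1     0  0  |   0 ]
  [ 0    0     1  0  |   0 ]
  [ 0    0     0  1  |  -5 ]
R1 ← R1 + 1/2·R3
  [ 1  3/2  0  0  |  -2 ]
  [ 0    1  0  0  |   0 ]
  [ 0    0  1  0  |   0 ]
  [ 0    0  0  1  |  -5 ]
R1 ← R1 − 3/2·R2
  [ 1  0  0  0  |  -2 ]
  [ 0  1  0  0  |   0 ]
  [ 0  0  1  0  |   0 ]
  [ 0  0  0  1  |  -5 ]
Reading off the last column: p = -2, q = 0, r = 0, s = -5.

(-2, 0, 0, -5)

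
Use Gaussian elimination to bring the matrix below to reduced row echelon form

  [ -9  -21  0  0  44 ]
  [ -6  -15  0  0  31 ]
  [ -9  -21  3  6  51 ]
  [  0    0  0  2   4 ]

[[1, 0, 0, 0, -1], [0, 1, 0, 0, -5/3], [0, 0, 1, 0, -5/3], [0, 0, 0, 1, 2]]

r1 → -1/9·r1
  [  1  7/3  0  0  -44/9 ]
  [ -6  -15  0  0     31 ]
  [ -9  -21  3  6     51 ]
  [  0    0  0  2      4 ]
r2 → r2 + 6·r1
  [  1  7/3  0  0  -44/9 ]
  [  0   -1  0  0    5/3 ]
  [ -9  -21  3  6     51 ]
  [  0    0  0  2      4 ]
r3 → r3 + 9·r1
  [ 1  7/3  0  0  -44/9 ]
  [ 0   -1  0  0    5/3 ]
  [ 0    0  3  6      7 ]
  [ 0    0  0  2      4 ]
r2 → -1·r2
  [ 1  7/3  0  0  -44/9 ]
  [ 0    1  0  0   -5/3 ]
  [ 0    0  3  6      7 ]
  [ 0    0  0  2      4 ]
r3 → 1/3·r3
  [ 1  7/3  0  0  -44/9 ]
  [ 0    1  0  0   -5/3 ]
  [ 0    0  1  2    7/3 ]
  [ 0    0  0  2      4 ]
r4 → 1/2·r4
  [ 1  7/3  0  0  -44/9 ]
  [ 0    1  0  0   -5/3 ]
  [ 0    0  1  2    7/3 ]
  [ 0    0  0  1      2 ]
r3 → r3 − 2·r4
  [ 1  7/3  0  0  -44/9 ]
  [ 0    1  0  0   -5/3 ]
  [ 0    0  1  0   -5/3 ]
  [ 0    0  0  1      2 ]
r1 → r1 − 7/3·r2
  [ 1  0  0  0    -1 ]
  [ 0  1  0  0  -5/3 ]
  [ 0  0  1  0  -5/3 ]
  [ 0  0  0  1     2 ]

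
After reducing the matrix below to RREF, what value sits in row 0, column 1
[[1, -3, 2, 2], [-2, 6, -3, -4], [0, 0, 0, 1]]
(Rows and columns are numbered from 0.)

-3

r2 := r2 + 2·r1
r1 := r1 − 2·r3
r1 := r1 − 2·r2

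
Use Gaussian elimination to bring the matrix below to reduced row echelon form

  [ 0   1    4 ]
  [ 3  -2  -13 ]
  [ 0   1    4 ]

[[1, 0, -5/3], [0, 1, 4], [0, 0, 0]]

R1 <-> R2
R1 -> 1/3·R1
R3 -> R3 − R2
R1 -> R1 + 2/3·R2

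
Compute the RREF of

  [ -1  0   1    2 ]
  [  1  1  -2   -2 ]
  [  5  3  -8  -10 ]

[[1, 0, -1, -2], [0, 1, -1, 0], [0, 0, 0, 0]]

r1 ← -1·r1
  [ 1  0  -1   -2 ]
  [ 1  1  -2   -2 ]
  [ 5  3  -8  -10 ]
r2 ← r2 − r1
  [ 1  0  -1   -2 ]
  [ 0  1  -1    0 ]
  [ 5  3  -8  -10 ]
r3 ← r3 − 5·r1
  [ 1  0  -1  -2 ]
  [ 0  1  -1   0 ]
  [ 0  3  -3   0 ]
r3 ← r3 − 3·r2
  [ 1  0  -1  -2 ]
  [ 0  1  -1   0 ]
  [ 0  0   0   0 ]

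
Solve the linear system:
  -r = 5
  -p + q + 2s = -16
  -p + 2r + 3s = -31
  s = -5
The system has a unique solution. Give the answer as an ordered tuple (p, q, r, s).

Form the augmented matrix and row-reduce:
  [  0  0  -1  0  |    5 ]
  [ -1  1   0  2  |  -16 ]
  [ -1  0   2  3  |  -31 ]
  [  0  0   0  1  |   -5 ]
ρ1 <-> ρ2
  [ -1  1   0  2  |  -16 ]
  [  0  0  -1  0  |    5 ]
  [ -1  0   2  3  |  -31 ]
  [  0  0   0  1  |   -5 ]
ρ1 → -1·ρ1
  [  1  -1   0  -2  |   16 ]
  [  0   0  -1   0  |    5 ]
  [ -1   0   2   3  |  -31 ]
  [  0   0   0   1  |   -5 ]
ρ3 → ρ3 + ρ1
  [ 1  -1   0  -2  |   16 ]
  [ 0   0  -1   0  |    5 ]
  [ 0  -1   2   1  |  -15 ]
  [ 0   0   0   1  |   -5 ]
ρ2 <-> ρ3
  [ 1  -1   0  -2  |   16 ]
  [ 0  -1   2   1  |  -15 ]
  [ 0   0  -1   0  |    5 ]
  [ 0   0   0   1  |   -5 ]
ρ2 → -1·ρ2
  [ 1  -1   0  -2  |  16 ]
  [ 0   1  -2  -1  |  15 ]
  [ 0   0  -1   0  |   5 ]
  [ 0   0   0   1  |  -5 ]
ρ3 → -1·ρ3
  [ 1  -1   0  -2  |  16 ]
  [ 0   1  -2  -1  |  15 ]
  [ 0   0   1   0  |  -5 ]
  [ 0   0   0   1  |  -5 ]
ρ2 → ρ2 + ρ4
  [ 1  -1   0  -2  |  16 ]
  [ 0   1  -2   0  |  10 ]
  [ 0   0   1   0  |  -5 ]
  [ 0   0   0   1  |  -5 ]
ρ1 → ρ1 + 2·ρ4
  [ 1  -1   0  0  |   6 ]
  [ 0   1  -2  0  |  10 ]
  [ 0   0   1  0  |  -5 ]
  [ 0   0   0  1  |  -5 ]
ρ2 → ρ2 + 2·ρ3
  [ 1  -1  0  0  |   6 ]
  [ 0   1  0  0  |   0 ]
  [ 0   0  1  0  |  -5 ]
  [ 0   0  0  1  |  -5 ]
ρ1 → ρ1 + ρ2
  [ 1  0  0  0  |   6 ]
  [ 0  1  0  0  |   0 ]
  [ 0  0  1  0  |  -5 ]
  [ 0  0  0  1  |  -5 ]
Reading off the last column: p = 6, q = 0, r = -5, s = -5.

(6, 0, -5, -5)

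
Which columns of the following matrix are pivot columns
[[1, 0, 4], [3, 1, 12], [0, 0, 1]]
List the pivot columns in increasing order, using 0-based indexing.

ρ2 := ρ2 − 3·ρ1
  [ 1  0  4 ]
  [ 0  1  0 ]
  [ 0  0  1 ]
ρ1 := ρ1 − 4·ρ3
  [ 1  0  0 ]
  [ 0  1  0 ]
  [ 0  0  1 ]
Pivot columns are the columns containing a leading 1.

0, 1, 2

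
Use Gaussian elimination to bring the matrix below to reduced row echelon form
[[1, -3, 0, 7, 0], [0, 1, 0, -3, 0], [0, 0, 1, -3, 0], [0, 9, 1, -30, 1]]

Subtract 9 times ρ2 from ρ4.
  [ 1  -3  0   7  0 ]
  [ 0   1  0  -3  0 ]
  [ 0   0  1  -3  0 ]
  [ 0   0  1  -3  1 ]
Subtract ρ3 from ρ4.
  [ 1  -3  0   7  0 ]
  [ 0   1  0  -3  0 ]
  [ 0   0  1  -3  0 ]
  [ 0   0  0   0  1 ]
Add 3 times ρ2 to ρ1.
  [ 1  0  0  -2  0 ]
  [ 0  1  0  -3  0 ]
  [ 0  0  1  -3  0 ]
  [ 0  0  0   0  1 ]

[[1, 0, 0, -2, 0], [0, 1, 0, -3, 0], [0, 0, 1, -3, 0], [0, 0, 0, 0, 1]]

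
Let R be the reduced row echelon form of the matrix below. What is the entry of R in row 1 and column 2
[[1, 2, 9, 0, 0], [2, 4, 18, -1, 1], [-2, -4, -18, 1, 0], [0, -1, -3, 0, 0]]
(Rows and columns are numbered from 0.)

Subtract 2 times r1 from r2.
Add 2 times r1 to r3.
Swap r2 and r4.
Multiply r2 by -1.
Add r3 to r4.
Subtract 2 times r2 from r1.

3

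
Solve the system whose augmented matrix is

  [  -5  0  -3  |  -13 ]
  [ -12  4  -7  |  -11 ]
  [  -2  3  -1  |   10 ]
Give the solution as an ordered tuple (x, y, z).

(2, 5, 1)

R1 -> -1/5·R1
  [   1  0  3/5  |  13/5 ]
  [ -12  4   -7  |   -11 ]
  [  -2  3   -1  |    10 ]
R2 -> R2 + 12·R1
  [  1  0  3/5  |   13/5 ]
  [  0  4  1/5  |  101/5 ]
  [ -2  3   -1  |     10 ]
R3 -> R3 + 2·R1
  [ 1  0  3/5  |   13/5 ]
  [ 0  4  1/5  |  101/5 ]
  [ 0  3  1/5  |   76/5 ]
R2 -> 1/4·R2
  [ 1  0   3/5  |    13/5 ]
  [ 0  1  1/20  |  101/20 ]
  [ 0  3   1/5  |    76/5 ]
R3 -> R3 − 3·R2
  [ 1  0   3/5  |    13/5 ]
  [ 0  1  1/20  |  101/20 ]
  [ 0  0  1/20  |    1/20 ]
R3 -> 20·R3
  [ 1  0   3/5  |    13/5 ]
  [ 0  1  1/20  |  101/20 ]
  [ 0  0     1  |       1 ]
R2 -> R2 − 1/20·R3
  [ 1  0  3/5  |  13/5 ]
  [ 0  1    0  |     5 ]
  [ 0  0    1  |     1 ]
R1 -> R1 − 3/5·R3
  [ 1  0  0  |  2 ]
  [ 0  1  0  |  5 ]
  [ 0  0  1  |  1 ]
Reading off the last column: x = 2, y = 5, z = 1.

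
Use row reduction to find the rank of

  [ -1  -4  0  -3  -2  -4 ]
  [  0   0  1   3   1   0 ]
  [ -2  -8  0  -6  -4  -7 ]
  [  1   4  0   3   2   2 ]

rank = 3

r1 → -1·r1
  [  1   4  0   3   2   4 ]
  [  0   0  1   3   1   0 ]
  [ -2  -8  0  -6  -4  -7 ]
  [  1   4  0   3   2   2 ]
r3 → r3 + 2·r1
  [ 1  4  0  3  2  4 ]
  [ 0  0  1  3  1  0 ]
  [ 0  0  0  0  0  1 ]
  [ 1  4  0  3  2  2 ]
r4 → r4 − r1
  [ 1  4  0  3  2   4 ]
  [ 0  0  1  3  1   0 ]
  [ 0  0  0  0  0   1 ]
  [ 0  0  0  0  0  -2 ]
r4 → r4 + 2·r3
  [ 1  4  0  3  2  4 ]
  [ 0  0  1  3  1  0 ]
  [ 0  0  0  0  0  1 ]
  [ 0  0  0  0  0  0 ]
r1 → r1 − 4·r3
  [ 1  4  0  3  2  0 ]
  [ 0  0  1  3  1  0 ]
  [ 0  0  0  0  0  1 ]
  [ 0  0  0  0  0  0 ]
The reduced form has 3 nonzero rows.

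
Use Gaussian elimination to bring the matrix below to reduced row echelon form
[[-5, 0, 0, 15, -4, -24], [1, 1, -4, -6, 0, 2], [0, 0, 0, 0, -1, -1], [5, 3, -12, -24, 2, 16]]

R1 → -1/5·R1
  [ 1  0    0   -3  4/5  24/5 ]
  [ 1  1   -4   -6    0     2 ]
  [ 0  0    0    0   -1    -1 ]
  [ 5  3  -12  -24    2    16 ]
R2 → R2 − R1
  [ 1  0    0   -3   4/5   24/5 ]
  [ 0  1   -4   -3  -4/5  -14/5 ]
  [ 0  0    0    0    -1     -1 ]
  [ 5  3  -12  -24     2     16 ]
R4 → R4 − 5·R1
  [ 1  0    0  -3   4/5   24/5 ]
  [ 0  1   -4  -3  -4/5  -14/5 ]
  [ 0  0    0   0    -1     -1 ]
  [ 0  3  -12  -9    -2     -8 ]
R4 → R4 − 3·R2
  [ 1  0   0  -3   4/5   24/5 ]
  [ 0  1  -4  -3  -4/5  -14/5 ]
  [ 0  0   0   0    -1     -1 ]
  [ 0  0   0   0   2/5    2/5 ]
R3 → -1·R3
  [ 1  0   0  -3   4/5   24/5 ]
  [ 0  1  -4  -3  -4/5  -14/5 ]
  [ 0  0   0   0     1      1 ]
  [ 0  0   0   0   2/5    2/5 ]
R4 → R4 − 2/5·R3
  [ 1  0   0  -3   4/5   24/5 ]
  [ 0  1  -4  -3  -4/5  -14/5 ]
  [ 0  0   0   0     1      1 ]
  [ 0  0   0   0     0      0 ]
R2 → R2 + 4/5·R3
  [ 1  0   0  -3  4/5  24/5 ]
  [ 0  1  -4  -3    0    -2 ]
  [ 0  0   0   0    1     1 ]
  [ 0  0   0   0    0     0 ]
R1 → R1 − 4/5·R3
  [ 1  0   0  -3  0   4 ]
  [ 0  1  -4  -3  0  -2 ]
  [ 0  0   0   0  1   1 ]
  [ 0  0   0   0  0   0 ]

[[1, 0, 0, -3, 0, 4], [0, 1, -4, -3, 0, -2], [0, 0, 0, 0, 1, 1], [0, 0, 0, 0, 0, 0]]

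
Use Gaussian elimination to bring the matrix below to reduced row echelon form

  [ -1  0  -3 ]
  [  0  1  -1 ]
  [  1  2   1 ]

[[1, 0, 3], [0, 1, -1], [0, 0, 0]]

Multiply ρ1 by -1.
Subtract ρ1 from ρ3.
Subtract 2 times ρ2 from ρ3.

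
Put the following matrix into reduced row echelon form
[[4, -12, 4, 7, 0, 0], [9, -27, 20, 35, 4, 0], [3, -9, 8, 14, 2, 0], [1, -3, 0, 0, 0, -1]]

[[1, -3, 0, 0, 0, 0], [0, 0, 1, 7/4, 0, 0], [0, 0, 0, 0, 1, 0], [0, 0, 0, 0, 0, 1]]

r1 → 1/4·r1
  [ 1   -3   1  7/4  0   0 ]
  [ 9  -27  20   35  4   0 ]
  [ 3   -9   8   14  2   0 ]
  [ 1   -3   0    0  0  -1 ]
r2 → r2 − 9·r1
  [ 1  -3   1   7/4  0   0 ]
  [ 0   0  11  77/4  4   0 ]
  [ 3  -9   8    14  2   0 ]
  [ 1  -3   0     0  0  -1 ]
r3 → r3 − 3·r1
  [ 1  -3   1   7/4  0   0 ]
  [ 0   0  11  77/4  4   0 ]
  [ 0   0   5  35/4  2   0 ]
  [ 1  -3   0     0  0  -1 ]
r4 → r4 − r1
  [ 1  -3   1   7/4  0   0 ]
  [ 0   0  11  77/4  4   0 ]
  [ 0   0   5  35/4  2   0 ]
  [ 0   0  -1  -7/4  0  -1 ]
r2 → 1/11·r2
  [ 1  -3   1   7/4     0   0 ]
  [ 0   0   1   7/4  4/11   0 ]
  [ 0   0   5  35/4     2   0 ]
  [ 0   0  -1  -7/4     0  -1 ]
r3 → r3 − 5·r2
  [ 1  -3   1   7/4     0   0 ]
  [ 0   0   1   7/4  4/11   0 ]
  [ 0   0   0     0  2/11   0 ]
  [ 0   0  -1  -7/4     0  -1 ]
r4 → r4 + r2
  [ 1  -3  1  7/4     0   0 ]
  [ 0   0  1  7/4  4/11   0 ]
  [ 0   0  0    0  2/11   0 ]
  [ 0   0  0    0  4/11  -1 ]
r3 → 11/2·r3
  [ 1  -3  1  7/4     0   0 ]
  [ 0   0  1  7/4  4/11   0 ]
  [ 0   0  0    0     1   0 ]
  [ 0   0  0    0  4/11  -1 ]
r4 → r4 − 4/11·r3
  [ 1  -3  1  7/4     0   0 ]
  [ 0   0  1  7/4  4/11   0 ]
  [ 0   0  0    0     1   0 ]
  [ 0   0  0    0     0  -1 ]
r4 → -1·r4
  [ 1  -3  1  7/4     0  0 ]
  [ 0   0  1  7/4  4/11  0 ]
  [ 0   0  0    0     1  0 ]
  [ 0   0  0    0     0  1 ]
r2 → r2 − 4/11·r3
  [ 1  -3  1  7/4  0  0 ]
  [ 0   0  1  7/4  0  0 ]
  [ 0   0  0    0  1  0 ]
  [ 0   0  0    0  0  1 ]
r1 → r1 − r2
  [ 1  -3  0    0  0  0 ]
  [ 0   0  1  7/4  0  0 ]
  [ 0   0  0    0  1  0 ]
  [ 0   0  0    0  0  1 ]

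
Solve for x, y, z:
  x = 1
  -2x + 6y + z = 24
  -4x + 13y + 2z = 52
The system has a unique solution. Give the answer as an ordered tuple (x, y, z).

(1, 4, 2)

Form the augmented matrix and row-reduce:
  [  1   0  0  |   1 ]
  [ -2   6  1  |  24 ]
  [ -4  13  2  |  52 ]
R2 -> R2 + 2·R1
  [  1   0  0  |   1 ]
  [  0   6  1  |  26 ]
  [ -4  13  2  |  52 ]
R3 -> R3 + 4·R1
  [ 1   0  0  |   1 ]
  [ 0   6  1  |  26 ]
  [ 0  13  2  |  56 ]
R2 -> 1/6·R2
  [ 1   0    0  |     1 ]
  [ 0   1  1/6  |  13/3 ]
  [ 0  13    2  |    56 ]
R3 -> R3 − 13·R2
  [ 1  0     0  |     1 ]
  [ 0  1   1/6  |  13/3 ]
  [ 0  0  -1/6  |  -1/3 ]
R3 -> -6·R3
  [ 1  0    0  |     1 ]
  [ 0  1  1/6  |  13/3 ]
  [ 0  0    1  |     2 ]
R2 -> R2 − 1/6·R3
  [ 1  0  0  |  1 ]
  [ 0  1  0  |  4 ]
  [ 0  0  1  |  2 ]
Reading off the last column: x = 1, y = 4, z = 2.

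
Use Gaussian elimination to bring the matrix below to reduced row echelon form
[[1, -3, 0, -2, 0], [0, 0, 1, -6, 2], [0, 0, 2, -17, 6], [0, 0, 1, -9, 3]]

R3 := R3 − 2·R2
R4 := R4 − R2
R3 := -1/5·R3
R4 := R4 + 3·R3
R4 := -5·R4
R3 := R3 + 2/5·R4
R2 := R2 − 2·R4
R2 := R2 + 6·R3
R1 := R1 + 2·R3

[[1, -3, 0, 0, 0], [0, 0, 1, 0, 0], [0, 0, 0, 1, 0], [0, 0, 0, 0, 1]]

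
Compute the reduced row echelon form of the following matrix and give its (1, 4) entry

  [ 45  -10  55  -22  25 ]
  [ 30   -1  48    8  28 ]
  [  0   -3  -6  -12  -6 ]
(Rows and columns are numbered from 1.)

Multiply R1 by 1/45.
Subtract 30 times R1 from R2.
Multiply R2 by 3/17.
Add 3 times R2 to R3.
Add 2/9 times R2 to R1.

2/5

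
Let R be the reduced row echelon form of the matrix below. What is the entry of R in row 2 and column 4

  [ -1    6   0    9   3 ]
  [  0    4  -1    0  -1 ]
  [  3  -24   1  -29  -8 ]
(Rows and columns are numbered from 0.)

1

Multiply ρ1 by -1.
  [ 1   -6   0   -9  -3 ]
  [ 0    4  -1    0  -1 ]
  [ 3  -24   1  -29  -8 ]
Subtract 3 times ρ1 from ρ3.
  [ 1  -6   0  -9  -3 ]
  [ 0   4  -1   0  -1 ]
  [ 0  -6   1  -2   1 ]
Multiply ρ2 by 1/4.
  [ 1  -6     0  -9    -3 ]
  [ 0   1  -1/4   0  -1/4 ]
  [ 0  -6     1  -2     1 ]
Add 6 times ρ2 to ρ3.
  [ 1  -6     0  -9    -3 ]
  [ 0   1  -1/4   0  -1/4 ]
  [ 0   0  -1/2  -2  -1/2 ]
Multiply ρ3 by -2.
  [ 1  -6     0  -9    -3 ]
  [ 0   1  -1/4   0  -1/4 ]
  [ 0   0     1   4     1 ]
Add 1/4 times ρ3 to ρ2.
  [ 1  -6  0  -9  -3 ]
  [ 0   1  0   1   0 ]
  [ 0   0  1   4   1 ]
Add 6 times ρ2 to ρ1.
  [ 1  0  0  -3  -3 ]
  [ 0  1  0   1   0 ]
  [ 0  0  1   4   1 ]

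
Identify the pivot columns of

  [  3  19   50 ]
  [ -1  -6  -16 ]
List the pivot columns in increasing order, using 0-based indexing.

Multiply r1 by 1/3.
  [  1  19/3  50/3 ]
  [ -1    -6   -16 ]
Add r1 to r2.
  [ 1  19/3  50/3 ]
  [ 0   1/3   2/3 ]
Multiply r2 by 3.
  [ 1  19/3  50/3 ]
  [ 0     1     2 ]
Subtract 19/3 times r2 from r1.
  [ 1  0  4 ]
  [ 0  1  2 ]
Pivot columns are the columns containing a leading 1.

0, 1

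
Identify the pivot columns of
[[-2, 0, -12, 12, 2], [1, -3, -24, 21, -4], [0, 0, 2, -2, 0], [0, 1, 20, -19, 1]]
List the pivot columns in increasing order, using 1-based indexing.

1, 2, 3

R1 ← -1/2·R1
  [ 1   0    6   -6  -1 ]
  [ 1  -3  -24   21  -4 ]
  [ 0   0    2   -2   0 ]
  [ 0   1   20  -19   1 ]
R2 ← R2 − R1
  [ 1   0    6   -6  -1 ]
  [ 0  -3  -30   27  -3 ]
  [ 0   0    2   -2   0 ]
  [ 0   1   20  -19   1 ]
R2 ← -1/3·R2
  [ 1  0   6   -6  -1 ]
  [ 0  1  10   -9   1 ]
  [ 0  0   2   -2   0 ]
  [ 0  1  20  -19   1 ]
R4 ← R4 − R2
  [ 1  0   6   -6  -1 ]
  [ 0  1  10   -9   1 ]
  [ 0  0   2   -2   0 ]
  [ 0  0  10  -10   0 ]
R3 ← 1/2·R3
  [ 1  0   6   -6  -1 ]
  [ 0  1  10   -9   1 ]
  [ 0  0   1   -1   0 ]
  [ 0  0  10  -10   0 ]
R4 ← R4 − 10·R3
  [ 1  0   6  -6  -1 ]
  [ 0  1  10  -9   1 ]
  [ 0  0   1  -1   0 ]
  [ 0  0   0   0   0 ]
R2 ← R2 − 10·R3
  [ 1  0  6  -6  -1 ]
  [ 0  1  0   1   1 ]
  [ 0  0  1  -1   0 ]
  [ 0  0  0   0   0 ]
R1 ← R1 − 6·R3
  [ 1  0  0   0  -1 ]
  [ 0  1  0   1   1 ]
  [ 0  0  1  -1   0 ]
  [ 0  0  0   0   0 ]
Pivot columns are the columns containing a leading 1.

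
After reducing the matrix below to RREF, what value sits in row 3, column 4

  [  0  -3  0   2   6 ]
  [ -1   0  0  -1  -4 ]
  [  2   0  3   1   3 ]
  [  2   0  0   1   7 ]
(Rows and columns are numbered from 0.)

1

r1 ↔ r2
  [ -1   0  0  -1  -4 ]
  [  0  -3  0   2   6 ]
  [  2   0  3   1   3 ]
  [  2   0  0   1   7 ]
r1 := -1·r1
  [ 1   0  0  1  4 ]
  [ 0  -3  0  2  6 ]
  [ 2   0  3  1  3 ]
  [ 2   0  0  1  7 ]
r3 := r3 − 2·r1
  [ 1   0  0   1   4 ]
  [ 0  -3  0   2   6 ]
  [ 0   0  3  -1  -5 ]
  [ 2   0  0   1   7 ]
r4 := r4 − 2·r1
  [ 1   0  0   1   4 ]
  [ 0  -3  0   2   6 ]
  [ 0   0  3  -1  -5 ]
  [ 0   0  0  -1  -1 ]
r2 := -1/3·r2
  [ 1  0  0     1   4 ]
  [ 0  1  0  -2/3  -2 ]
  [ 0  0  3    -1  -5 ]
  [ 0  0  0    -1  -1 ]
r3 := 1/3·r3
  [ 1  0  0     1     4 ]
  [ 0  1  0  -2/3    -2 ]
  [ 0  0  1  -1/3  -5/3 ]
  [ 0  0  0    -1    -1 ]
r4 := -1·r4
  [ 1  0  0     1     4 ]
  [ 0  1  0  -2/3    -2 ]
  [ 0  0  1  -1/3  -5/3 ]
  [ 0  0  0     1     1 ]
r3 := r3 + 1/3·r4
  [ 1  0  0     1     4 ]
  [ 0  1  0  -2/3    -2 ]
  [ 0  0  1     0  -4/3 ]
  [ 0  0  0     1     1 ]
r2 := r2 + 2/3·r4
  [ 1  0  0  1     4 ]
  [ 0  1  0  0  -4/3 ]
  [ 0  0  1  0  -4/3 ]
  [ 0  0  0  1     1 ]
r1 := r1 − r4
  [ 1  0  0  0     3 ]
  [ 0  1  0  0  -4/3 ]
  [ 0  0  1  0  -4/3 ]
  [ 0  0  0  1     1 ]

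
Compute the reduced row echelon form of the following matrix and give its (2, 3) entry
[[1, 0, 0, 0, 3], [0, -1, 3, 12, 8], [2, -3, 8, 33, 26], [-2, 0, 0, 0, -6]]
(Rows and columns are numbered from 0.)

3

Subtract 2 times r1 from r3.
Add 2 times r1 to r4.
Multiply r2 by -1.
Add 3 times r2 to r3.
Multiply r3 by -1.
Add 3 times r3 to r2.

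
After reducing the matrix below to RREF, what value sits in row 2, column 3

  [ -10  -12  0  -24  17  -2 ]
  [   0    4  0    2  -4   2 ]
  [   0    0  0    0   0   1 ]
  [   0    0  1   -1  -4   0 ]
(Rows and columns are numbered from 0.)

R1 ← -1/10·R1
  [ 1  6/5  0  12/5  -17/10  1/5 ]
  [ 0    4  0     2      -4    2 ]
  [ 0    0  0     0       0    1 ]
  [ 0    0  1    -1      -4    0 ]
R2 ← 1/4·R2
  [ 1  6/5  0  12/5  -17/10  1/5 ]
  [ 0    1  0   1/2      -1  1/2 ]
  [ 0    0  0     0       0    1 ]
  [ 0    0  1    -1      -4    0 ]
R3 ↔ R4
  [ 1  6/5  0  12/5  -17/10  1/5 ]
  [ 0    1  0   1/2      -1  1/2 ]
  [ 0    0  1    -1      -4    0 ]
  [ 0    0  0     0       0    1 ]
R2 ← R2 − 1/2·R4
  [ 1  6/5  0  12/5  -17/10  1/5 ]
  [ 0    1  0   1/2      -1    0 ]
  [ 0    0  1    -1      -4    0 ]
  [ 0    0  0     0       0    1 ]
R1 ← R1 − 1/5·R4
  [ 1  6/5  0  12/5  -17/10  0 ]
  [ 0    1  0   1/2      -1  0 ]
  [ 0    0  1    -1      -4  0 ]
  [ 0    0  0     0       0  1 ]
R1 ← R1 − 6/5·R2
  [ 1  0  0  9/5  -1/2  0 ]
  [ 0  1  0  1/2    -1  0 ]
  [ 0  0  1   -1    -4  0 ]
  [ 0  0  0    0     0  1 ]

-1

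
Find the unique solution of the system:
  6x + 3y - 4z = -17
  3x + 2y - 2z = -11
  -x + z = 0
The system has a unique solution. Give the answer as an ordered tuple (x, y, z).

Form the augmented matrix and row-reduce:
  [  6  3  -4  |  -17 ]
  [  3  2  -2  |  -11 ]
  [ -1  0   1  |    0 ]
R1 ← 1/6·R1
  [  1  1/2  -2/3  |  -17/6 ]
  [  3    2    -2  |    -11 ]
  [ -1    0     1  |      0 ]
R2 ← R2 − 3·R1
  [  1  1/2  -2/3  |  -17/6 ]
  [  0  1/2     0  |   -5/2 ]
  [ -1    0     1  |      0 ]
R3 ← R3 + R1
  [ 1  1/2  -2/3  |  -17/6 ]
  [ 0  1/2     0  |   -5/2 ]
  [ 0  1/2   1/3  |  -17/6 ]
R2 ← 2·R2
  [ 1  1/2  -2/3  |  -17/6 ]
  [ 0    1     0  |     -5 ]
  [ 0  1/2   1/3  |  -17/6 ]
R3 ← R3 − 1/2·R2
  [ 1  1/2  -2/3  |  -17/6 ]
  [ 0    1     0  |     -5 ]
  [ 0    0   1/3  |   -1/3 ]
R3 ← 3·R3
  [ 1  1/2  -2/3  |  -17/6 ]
  [ 0    1     0  |     -5 ]
  [ 0    0     1  |     -1 ]
R1 ← R1 + 2/3·R3
  [ 1  1/2  0  |  -7/2 ]
  [ 0    1  0  |    -5 ]
  [ 0    0  1  |    -1 ]
R1 ← R1 − 1/2·R2
  [ 1  0  0  |  -1 ]
  [ 0  1  0  |  -5 ]
  [ 0  0  1  |  -1 ]
Reading off the last column: x = -1, y = -5, z = -1.

(-1, -5, -1)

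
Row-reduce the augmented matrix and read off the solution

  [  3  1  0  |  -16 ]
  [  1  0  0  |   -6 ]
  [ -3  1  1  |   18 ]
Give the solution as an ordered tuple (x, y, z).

Multiply R1 by 1/3.
  [  1  1/3  0  |  -16/3 ]
  [  1    0  0  |     -6 ]
  [ -3    1  1  |     18 ]
Subtract R1 from R2.
  [  1   1/3  0  |  -16/3 ]
  [  0  -1/3  0  |   -2/3 ]
  [ -3     1  1  |     18 ]
Add 3 times R1 to R3.
  [ 1   1/3  0  |  -16/3 ]
  [ 0  -1/3  0  |   -2/3 ]
  [ 0     2  1  |      2 ]
Multiply R2 by -3.
  [ 1  1/3  0  |  -16/3 ]
  [ 0    1  0  |      2 ]
  [ 0    2  1  |      2 ]
Subtract 2 times R2 from R3.
  [ 1  1/3  0  |  -16/3 ]
  [ 0    1  0  |      2 ]
  [ 0    0  1  |     -2 ]
Subtract 1/3 times R2 from R1.
  [ 1  0  0  |  -6 ]
  [ 0  1  0  |   2 ]
  [ 0  0  1  |  -2 ]
Reading off the last column: x = -6, y = 2, z = -2.

(-6, 2, -2)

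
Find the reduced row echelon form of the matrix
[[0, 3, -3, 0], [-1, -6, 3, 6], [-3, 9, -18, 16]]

[[1, 0, 3, 0], [0, 1, -1, 0], [0, 0, 0, 1]]

R1 ↔ R2
  [ -1  -6    3   6 ]
  [  0   3   -3   0 ]
  [ -3   9  -18  16 ]
R1 ← -1·R1
  [  1  6   -3  -6 ]
  [  0  3   -3   0 ]
  [ -3  9  -18  16 ]
R3 ← R3 + 3·R1
  [ 1   6   -3  -6 ]
  [ 0   3   -3   0 ]
  [ 0  27  -27  -2 ]
R2 ← 1/3·R2
  [ 1   6   -3  -6 ]
  [ 0   1   -1   0 ]
  [ 0  27  -27  -2 ]
R3 ← R3 − 27·R2
  [ 1  6  -3  -6 ]
  [ 0  1  -1   0 ]
  [ 0  0   0  -2 ]
R3 ← -1/2·R3
  [ 1  6  -3  -6 ]
  [ 0  1  -1   0 ]
  [ 0  0   0   1 ]
R1 ← R1 + 6·R3
  [ 1  6  -3  0 ]
  [ 0  1  -1  0 ]
  [ 0  0   0  1 ]
R1 ← R1 − 6·R2
  [ 1  0   3  0 ]
  [ 0  1  -1  0 ]
  [ 0  0   0  1 ]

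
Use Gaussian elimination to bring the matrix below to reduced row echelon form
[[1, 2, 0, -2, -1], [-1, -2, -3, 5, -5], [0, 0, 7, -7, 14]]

[[1, 2, 0, -2, -1], [0, 0, 1, -1, 2], [0, 0, 0, 0, 0]]

ρ2 ← ρ2 + ρ1
  [ 1  2   0  -2  -1 ]
  [ 0  0  -3   3  -6 ]
  [ 0  0   7  -7  14 ]
ρ2 ← -1/3·ρ2
  [ 1  2  0  -2  -1 ]
  [ 0  0  1  -1   2 ]
  [ 0  0  7  -7  14 ]
ρ3 ← ρ3 − 7·ρ2
  [ 1  2  0  -2  -1 ]
  [ 0  0  1  -1   2 ]
  [ 0  0  0   0   0 ]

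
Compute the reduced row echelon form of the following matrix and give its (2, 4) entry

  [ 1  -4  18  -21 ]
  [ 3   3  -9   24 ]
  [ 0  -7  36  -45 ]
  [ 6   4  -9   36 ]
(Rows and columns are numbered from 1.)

ρ2 → ρ2 − 3·ρ1
  [ 1  -4   18  -21 ]
  [ 0  15  -63   87 ]
  [ 0  -7   36  -45 ]
  [ 6   4   -9   36 ]
ρ4 → ρ4 − 6·ρ1
  [ 1  -4    18  -21 ]
  [ 0  15   -63   87 ]
  [ 0  -7    36  -45 ]
  [ 0  28  -117  162 ]
ρ2 → 1/15·ρ2
  [ 1  -4     18   -21 ]
  [ 0   1  -21/5  29/5 ]
  [ 0  -7     36   -45 ]
  [ 0  28   -117   162 ]
ρ3 → ρ3 + 7·ρ2
  [ 1  -4     18    -21 ]
  [ 0   1  -21/5   29/5 ]
  [ 0   0   33/5  -22/5 ]
  [ 0  28   -117    162 ]
ρ4 → ρ4 − 28·ρ2
  [ 1  -4     18    -21 ]
  [ 0   1  -21/5   29/5 ]
  [ 0   0   33/5  -22/5 ]
  [ 0   0    3/5   -2/5 ]
ρ3 → 5/33·ρ3
  [ 1  -4     18   -21 ]
  [ 0   1  -21/5  29/5 ]
  [ 0   0      1  -2/3 ]
  [ 0   0    3/5  -2/5 ]
ρ4 → ρ4 − 3/5·ρ3
  [ 1  -4     18   -21 ]
  [ 0   1  -21/5  29/5 ]
  [ 0   0      1  -2/3 ]
  [ 0   0      0     0 ]
ρ2 → ρ2 + 21/5·ρ3
  [ 1  -4  18   -21 ]
  [ 0   1   0     3 ]
  [ 0   0   1  -2/3 ]
  [ 0   0   0     0 ]
ρ1 → ρ1 − 18·ρ3
  [ 1  -4  0    -9 ]
  [ 0   1  0     3 ]
  [ 0   0  1  -2/3 ]
  [ 0   0  0     0 ]
ρ1 → ρ1 + 4·ρ2
  [ 1  0  0     3 ]
  [ 0  1  0     3 ]
  [ 0  0  1  -2/3 ]
  [ 0  0  0     0 ]

3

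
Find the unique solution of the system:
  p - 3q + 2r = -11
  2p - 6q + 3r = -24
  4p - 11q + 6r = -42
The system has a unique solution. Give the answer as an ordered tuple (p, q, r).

Form the augmented matrix and row-reduce:
  [ 1   -3  2  |  -11 ]
  [ 2   -6  3  |  -24 ]
  [ 4  -11  6  |  -42 ]
R2 → R2 − 2·R1
  [ 1   -3   2  |  -11 ]
  [ 0    0  -1  |   -2 ]
  [ 4  -11   6  |  -42 ]
R3 → R3 − 4·R1
  [ 1  -3   2  |  -11 ]
  [ 0   0  -1  |   -2 ]
  [ 0   1  -2  |    2 ]
R2 ↔ R3
  [ 1  -3   2  |  -11 ]
  [ 0   1  -2  |    2 ]
  [ 0   0  -1  |   -2 ]
R3 → -1·R3
  [ 1  -3   2  |  -11 ]
  [ 0   1  -2  |    2 ]
  [ 0   0   1  |    2 ]
R2 → R2 + 2·R3
  [ 1  -3  2  |  -11 ]
  [ 0   1  0  |    6 ]
  [ 0   0  1  |    2 ]
R1 → R1 − 2·R3
  [ 1  -3  0  |  -15 ]
  [ 0   1  0  |    6 ]
  [ 0   0  1  |    2 ]
R1 → R1 + 3·R2
  [ 1  0  0  |  3 ]
  [ 0  1  0  |  6 ]
  [ 0  0  1  |  2 ]
Reading off the last column: p = 3, q = 6, r = 2.

(3, 6, 2)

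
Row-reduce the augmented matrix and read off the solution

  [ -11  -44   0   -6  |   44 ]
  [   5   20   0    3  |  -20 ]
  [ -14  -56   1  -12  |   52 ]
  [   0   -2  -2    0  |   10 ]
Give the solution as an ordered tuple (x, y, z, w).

(0, -1, -4, 0)

Multiply ρ1 by -1/11.
  [   1    4   0  6/11  |   -4 ]
  [   5   20   0     3  |  -20 ]
  [ -14  -56   1   -12  |   52 ]
  [   0   -2  -2     0  |   10 ]
Subtract 5 times ρ1 from ρ2.
  [   1    4   0  6/11  |  -4 ]
  [   0    0   0  3/11  |   0 ]
  [ -14  -56   1   -12  |  52 ]
  [   0   -2  -2     0  |  10 ]
Add 14 times ρ1 to ρ3.
  [ 1   4   0    6/11  |  -4 ]
  [ 0   0   0    3/11  |   0 ]
  [ 0   0   1  -48/11  |  -4 ]
  [ 0  -2  -2       0  |  10 ]
Swap ρ2 and ρ4.
  [ 1   4   0    6/11  |  -4 ]
  [ 0  -2  -2       0  |  10 ]
  [ 0   0   1  -48/11  |  -4 ]
  [ 0   0   0    3/11  |   0 ]
Multiply ρ2 by -1/2.
  [ 1  4  0    6/11  |  -4 ]
  [ 0  1  1       0  |  -5 ]
  [ 0  0  1  -48/11  |  -4 ]
  [ 0  0  0    3/11  |   0 ]
Multiply ρ4 by 11/3.
  [ 1  4  0    6/11  |  -4 ]
  [ 0  1  1       0  |  -5 ]
  [ 0  0  1  -48/11  |  -4 ]
  [ 0  0  0       1  |   0 ]
Add 48/11 times ρ4 to ρ3.
  [ 1  4  0  6/11  |  -4 ]
  [ 0  1  1     0  |  -5 ]
  [ 0  0  1     0  |  -4 ]
  [ 0  0  0     1  |   0 ]
Subtract 6/11 times ρ4 from ρ1.
  [ 1  4  0  0  |  -4 ]
  [ 0  1  1  0  |  -5 ]
  [ 0  0  1  0  |  -4 ]
  [ 0  0  0  1  |   0 ]
Subtract ρ3 from ρ2.
  [ 1  4  0  0  |  -4 ]
  [ 0  1  0  0  |  -1 ]
  [ 0  0  1  0  |  -4 ]
  [ 0  0  0  1  |   0 ]
Subtract 4 times ρ2 from ρ1.
  [ 1  0  0  0  |   0 ]
  [ 0  1  0  0  |  -1 ]
  [ 0  0  1  0  |  -4 ]
  [ 0  0  0  1  |   0 ]
Reading off the last column: x = 0, y = -1, z = -4, w = 0.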